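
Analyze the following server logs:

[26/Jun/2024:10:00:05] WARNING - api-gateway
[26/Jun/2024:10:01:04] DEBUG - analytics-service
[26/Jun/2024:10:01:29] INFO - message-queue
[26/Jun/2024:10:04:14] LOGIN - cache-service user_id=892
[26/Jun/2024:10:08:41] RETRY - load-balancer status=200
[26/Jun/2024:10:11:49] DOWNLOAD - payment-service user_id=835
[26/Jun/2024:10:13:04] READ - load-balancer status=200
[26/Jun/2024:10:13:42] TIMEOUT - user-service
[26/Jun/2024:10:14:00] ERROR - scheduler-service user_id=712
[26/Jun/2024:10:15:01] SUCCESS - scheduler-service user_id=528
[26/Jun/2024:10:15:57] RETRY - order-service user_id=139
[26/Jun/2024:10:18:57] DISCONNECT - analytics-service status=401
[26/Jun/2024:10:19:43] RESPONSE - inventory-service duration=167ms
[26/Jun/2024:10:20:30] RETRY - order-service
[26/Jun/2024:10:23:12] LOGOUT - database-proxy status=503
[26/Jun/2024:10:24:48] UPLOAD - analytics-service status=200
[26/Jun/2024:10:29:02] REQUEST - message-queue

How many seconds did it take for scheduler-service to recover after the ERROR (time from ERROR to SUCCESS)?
61

To calculate recovery time:

1. Find ERROR event for scheduler-service: 26/Jun/2024:10:14:00
2. Find next SUCCESS event for scheduler-service: 26/Jun/2024:10:15:01
3. Recovery time: 26/Jun/2024:10:15:01 - 26/Jun/2024:10:14:00 = 61 seconds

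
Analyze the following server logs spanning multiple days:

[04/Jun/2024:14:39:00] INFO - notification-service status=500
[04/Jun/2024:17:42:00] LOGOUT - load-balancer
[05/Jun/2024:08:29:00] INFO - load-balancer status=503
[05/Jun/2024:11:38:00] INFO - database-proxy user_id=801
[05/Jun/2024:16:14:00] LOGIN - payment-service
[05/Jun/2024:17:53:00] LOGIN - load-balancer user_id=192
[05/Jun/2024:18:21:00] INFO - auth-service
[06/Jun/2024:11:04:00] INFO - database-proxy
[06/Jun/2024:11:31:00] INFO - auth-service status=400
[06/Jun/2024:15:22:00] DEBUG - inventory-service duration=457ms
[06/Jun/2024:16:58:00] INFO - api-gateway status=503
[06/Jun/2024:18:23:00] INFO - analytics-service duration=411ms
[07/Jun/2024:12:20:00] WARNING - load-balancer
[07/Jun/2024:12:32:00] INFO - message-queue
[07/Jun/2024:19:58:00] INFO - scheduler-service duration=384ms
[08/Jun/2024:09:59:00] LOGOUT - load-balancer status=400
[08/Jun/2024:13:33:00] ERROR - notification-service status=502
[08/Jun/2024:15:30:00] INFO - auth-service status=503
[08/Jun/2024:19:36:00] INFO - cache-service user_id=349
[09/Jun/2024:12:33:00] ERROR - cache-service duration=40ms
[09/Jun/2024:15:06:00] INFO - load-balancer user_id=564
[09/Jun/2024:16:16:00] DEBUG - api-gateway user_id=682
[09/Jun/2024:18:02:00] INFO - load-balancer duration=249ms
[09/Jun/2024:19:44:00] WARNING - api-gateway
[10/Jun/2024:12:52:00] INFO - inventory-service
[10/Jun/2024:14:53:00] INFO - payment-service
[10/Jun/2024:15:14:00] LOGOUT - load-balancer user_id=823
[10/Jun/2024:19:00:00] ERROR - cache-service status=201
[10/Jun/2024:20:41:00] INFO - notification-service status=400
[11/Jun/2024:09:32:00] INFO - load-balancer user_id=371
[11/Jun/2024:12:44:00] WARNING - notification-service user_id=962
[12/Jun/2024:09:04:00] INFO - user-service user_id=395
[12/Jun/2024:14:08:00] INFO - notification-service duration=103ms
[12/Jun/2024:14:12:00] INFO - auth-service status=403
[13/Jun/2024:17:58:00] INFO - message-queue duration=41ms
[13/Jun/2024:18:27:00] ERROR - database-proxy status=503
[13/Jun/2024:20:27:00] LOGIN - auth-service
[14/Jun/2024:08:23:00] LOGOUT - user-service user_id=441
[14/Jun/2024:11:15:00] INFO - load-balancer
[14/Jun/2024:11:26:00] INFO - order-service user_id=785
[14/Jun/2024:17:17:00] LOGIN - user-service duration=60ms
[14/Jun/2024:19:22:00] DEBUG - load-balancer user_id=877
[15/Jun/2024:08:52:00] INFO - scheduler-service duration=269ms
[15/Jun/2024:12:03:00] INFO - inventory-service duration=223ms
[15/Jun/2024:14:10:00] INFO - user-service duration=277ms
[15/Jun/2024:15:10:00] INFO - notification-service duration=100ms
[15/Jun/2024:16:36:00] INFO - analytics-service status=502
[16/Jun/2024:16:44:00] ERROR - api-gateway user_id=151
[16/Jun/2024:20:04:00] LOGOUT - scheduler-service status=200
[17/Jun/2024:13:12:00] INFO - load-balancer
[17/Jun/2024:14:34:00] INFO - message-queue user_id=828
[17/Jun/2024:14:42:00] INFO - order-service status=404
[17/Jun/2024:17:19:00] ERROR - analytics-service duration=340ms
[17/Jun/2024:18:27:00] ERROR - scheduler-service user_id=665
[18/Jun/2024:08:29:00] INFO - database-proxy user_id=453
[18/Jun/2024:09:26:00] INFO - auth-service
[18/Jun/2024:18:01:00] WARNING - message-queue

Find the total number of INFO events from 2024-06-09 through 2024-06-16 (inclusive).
17

To filter by date range:

1. Date range: 2024-06-09 through 2024-06-16, both dates inclusive
2. Filter for INFO events whose date falls in this range
3. Count matching events: 17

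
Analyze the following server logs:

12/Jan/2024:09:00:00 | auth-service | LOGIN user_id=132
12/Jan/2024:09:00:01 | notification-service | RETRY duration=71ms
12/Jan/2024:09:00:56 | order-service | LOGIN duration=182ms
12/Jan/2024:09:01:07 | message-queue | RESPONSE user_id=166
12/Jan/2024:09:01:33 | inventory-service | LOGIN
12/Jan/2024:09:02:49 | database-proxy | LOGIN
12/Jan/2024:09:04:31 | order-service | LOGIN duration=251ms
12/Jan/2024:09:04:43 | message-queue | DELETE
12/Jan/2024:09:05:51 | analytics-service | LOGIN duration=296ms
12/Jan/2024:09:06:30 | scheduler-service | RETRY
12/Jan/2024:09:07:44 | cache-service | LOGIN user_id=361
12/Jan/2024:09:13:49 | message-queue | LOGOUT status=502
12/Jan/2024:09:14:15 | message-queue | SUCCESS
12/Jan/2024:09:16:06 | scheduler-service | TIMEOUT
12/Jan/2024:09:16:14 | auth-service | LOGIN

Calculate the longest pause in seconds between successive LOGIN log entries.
510

To find the longest gap:

1. Extract all LOGIN events in chronological order
2. Calculate time differences between consecutive events
3. Find the maximum difference
4. Longest gap: 510 seconds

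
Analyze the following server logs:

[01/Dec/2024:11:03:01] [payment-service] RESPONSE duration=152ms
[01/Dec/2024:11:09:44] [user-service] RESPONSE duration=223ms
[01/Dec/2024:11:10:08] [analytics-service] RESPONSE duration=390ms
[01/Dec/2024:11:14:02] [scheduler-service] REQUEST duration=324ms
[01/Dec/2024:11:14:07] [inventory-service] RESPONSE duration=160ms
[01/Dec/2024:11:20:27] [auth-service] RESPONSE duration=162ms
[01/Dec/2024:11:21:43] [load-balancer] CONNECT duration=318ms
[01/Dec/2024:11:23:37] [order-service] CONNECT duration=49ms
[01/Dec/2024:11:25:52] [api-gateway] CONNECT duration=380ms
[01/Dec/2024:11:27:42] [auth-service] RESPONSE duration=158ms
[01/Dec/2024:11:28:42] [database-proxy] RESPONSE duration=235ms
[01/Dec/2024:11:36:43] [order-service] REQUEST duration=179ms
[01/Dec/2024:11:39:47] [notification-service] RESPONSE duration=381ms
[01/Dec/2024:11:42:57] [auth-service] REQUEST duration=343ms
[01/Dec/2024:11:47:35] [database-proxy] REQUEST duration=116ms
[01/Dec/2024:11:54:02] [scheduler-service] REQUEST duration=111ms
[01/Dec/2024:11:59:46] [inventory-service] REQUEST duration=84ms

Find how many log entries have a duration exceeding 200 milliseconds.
8

To count timeouts:

1. Threshold: 200ms
2. Extract duration from each log entry
3. Count entries where duration > 200
4. Timeout count: 8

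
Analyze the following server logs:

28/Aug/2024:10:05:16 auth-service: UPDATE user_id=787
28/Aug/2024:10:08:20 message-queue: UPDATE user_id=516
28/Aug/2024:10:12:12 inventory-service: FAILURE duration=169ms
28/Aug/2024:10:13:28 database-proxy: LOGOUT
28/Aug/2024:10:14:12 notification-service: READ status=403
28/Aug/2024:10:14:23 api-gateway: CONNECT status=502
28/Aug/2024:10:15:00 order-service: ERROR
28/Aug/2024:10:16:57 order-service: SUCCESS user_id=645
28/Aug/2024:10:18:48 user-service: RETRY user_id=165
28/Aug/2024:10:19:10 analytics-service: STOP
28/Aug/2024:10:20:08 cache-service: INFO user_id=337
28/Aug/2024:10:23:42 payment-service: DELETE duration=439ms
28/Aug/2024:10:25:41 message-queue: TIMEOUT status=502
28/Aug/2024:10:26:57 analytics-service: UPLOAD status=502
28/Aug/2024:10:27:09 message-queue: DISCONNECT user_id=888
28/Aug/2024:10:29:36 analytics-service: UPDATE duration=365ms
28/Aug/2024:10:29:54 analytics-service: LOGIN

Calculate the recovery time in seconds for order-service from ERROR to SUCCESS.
117

To calculate recovery time:

1. Find ERROR event for order-service: 28/Aug/2024:10:15:00
2. Find next SUCCESS event for order-service: 28/Aug/2024:10:16:57
3. Recovery time: 28/Aug/2024:10:16:57 - 28/Aug/2024:10:15:00 = 117 seconds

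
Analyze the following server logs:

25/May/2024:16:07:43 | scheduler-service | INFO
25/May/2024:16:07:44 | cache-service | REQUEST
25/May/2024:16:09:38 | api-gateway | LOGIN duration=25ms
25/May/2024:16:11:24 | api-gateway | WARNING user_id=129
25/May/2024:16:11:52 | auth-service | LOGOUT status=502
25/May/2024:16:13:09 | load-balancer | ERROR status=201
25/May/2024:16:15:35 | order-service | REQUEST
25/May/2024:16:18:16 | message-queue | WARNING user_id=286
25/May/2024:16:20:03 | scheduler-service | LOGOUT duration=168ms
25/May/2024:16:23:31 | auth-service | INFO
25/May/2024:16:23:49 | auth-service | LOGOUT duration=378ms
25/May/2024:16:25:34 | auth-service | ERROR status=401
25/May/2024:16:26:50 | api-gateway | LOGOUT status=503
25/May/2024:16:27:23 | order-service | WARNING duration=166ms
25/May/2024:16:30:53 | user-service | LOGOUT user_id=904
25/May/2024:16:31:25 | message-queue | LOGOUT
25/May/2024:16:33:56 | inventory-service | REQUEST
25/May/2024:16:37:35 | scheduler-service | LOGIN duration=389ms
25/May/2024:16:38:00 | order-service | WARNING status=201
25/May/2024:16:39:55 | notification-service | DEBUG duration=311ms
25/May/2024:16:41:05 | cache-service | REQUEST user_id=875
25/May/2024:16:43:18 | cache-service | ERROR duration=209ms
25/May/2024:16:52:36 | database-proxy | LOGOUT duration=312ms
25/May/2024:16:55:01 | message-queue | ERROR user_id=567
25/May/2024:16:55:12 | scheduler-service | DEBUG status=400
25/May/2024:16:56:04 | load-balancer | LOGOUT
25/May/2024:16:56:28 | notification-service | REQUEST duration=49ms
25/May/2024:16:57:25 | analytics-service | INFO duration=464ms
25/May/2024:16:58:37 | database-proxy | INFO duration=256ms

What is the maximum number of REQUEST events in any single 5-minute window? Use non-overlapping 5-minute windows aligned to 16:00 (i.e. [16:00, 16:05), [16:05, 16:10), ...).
1

To find the burst window:

1. Divide the log period into non-overlapping 5-minute windows starting at 16:00
2. Count REQUEST events in each window
3. Find the window with maximum count
4. Maximum events in a window: 1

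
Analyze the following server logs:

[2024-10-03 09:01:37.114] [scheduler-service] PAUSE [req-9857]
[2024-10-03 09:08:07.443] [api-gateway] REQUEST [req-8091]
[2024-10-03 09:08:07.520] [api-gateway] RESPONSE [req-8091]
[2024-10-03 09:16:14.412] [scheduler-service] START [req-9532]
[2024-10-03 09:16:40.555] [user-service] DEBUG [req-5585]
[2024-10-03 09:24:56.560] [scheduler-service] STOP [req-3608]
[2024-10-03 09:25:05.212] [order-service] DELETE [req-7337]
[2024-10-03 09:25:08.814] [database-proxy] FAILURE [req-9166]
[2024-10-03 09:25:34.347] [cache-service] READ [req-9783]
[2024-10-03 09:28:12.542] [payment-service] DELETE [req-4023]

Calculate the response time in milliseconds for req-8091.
77

To calculate latency:

1. Find REQUEST with id req-8091: 2024-10-03 09:08:07.443
2. Find RESPONSE with id req-8091: 2024-10-03 09:08:07.520
3. Latency: 2024-10-03 09:08:07.520 - 2024-10-03 09:08:07.443 = 77ms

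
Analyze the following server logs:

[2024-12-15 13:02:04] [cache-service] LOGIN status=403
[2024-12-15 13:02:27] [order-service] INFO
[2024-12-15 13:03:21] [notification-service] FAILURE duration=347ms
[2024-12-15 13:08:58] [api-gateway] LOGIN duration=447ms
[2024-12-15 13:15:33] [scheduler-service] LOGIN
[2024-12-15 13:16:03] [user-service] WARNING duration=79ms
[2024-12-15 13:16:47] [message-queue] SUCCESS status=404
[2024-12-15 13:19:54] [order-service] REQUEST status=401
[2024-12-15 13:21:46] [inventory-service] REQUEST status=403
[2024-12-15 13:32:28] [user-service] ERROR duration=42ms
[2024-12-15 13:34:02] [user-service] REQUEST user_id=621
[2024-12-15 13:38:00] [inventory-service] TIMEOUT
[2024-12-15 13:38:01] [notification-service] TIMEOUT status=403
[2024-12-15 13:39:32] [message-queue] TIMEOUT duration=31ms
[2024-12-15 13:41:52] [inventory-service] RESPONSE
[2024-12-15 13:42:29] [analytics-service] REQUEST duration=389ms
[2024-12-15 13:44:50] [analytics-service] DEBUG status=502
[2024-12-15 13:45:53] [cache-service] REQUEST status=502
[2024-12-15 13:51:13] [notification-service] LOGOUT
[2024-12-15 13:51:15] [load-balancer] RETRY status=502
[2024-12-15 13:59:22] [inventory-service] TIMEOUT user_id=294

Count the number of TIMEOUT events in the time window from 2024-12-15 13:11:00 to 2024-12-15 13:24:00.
0

To count events in the time window:

1. Window boundaries: 2024-12-15 13:11:00 to 2024-12-15 13:24:00
2. Filter for TIMEOUT events within this window
3. Count matching events: 0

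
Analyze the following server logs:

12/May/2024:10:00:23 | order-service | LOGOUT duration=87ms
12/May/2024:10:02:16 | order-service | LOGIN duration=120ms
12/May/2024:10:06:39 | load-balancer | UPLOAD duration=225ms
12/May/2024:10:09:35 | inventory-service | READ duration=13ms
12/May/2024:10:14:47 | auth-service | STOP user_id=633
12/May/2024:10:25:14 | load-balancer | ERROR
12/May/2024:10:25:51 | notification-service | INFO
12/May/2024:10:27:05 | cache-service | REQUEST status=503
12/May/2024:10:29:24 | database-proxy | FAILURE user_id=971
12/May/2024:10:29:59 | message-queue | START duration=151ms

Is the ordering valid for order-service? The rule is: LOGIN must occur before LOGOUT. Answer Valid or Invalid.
Invalid

To validate ordering:

1. Required order: LOGIN → LOGOUT
2. Rule: LOGIN must occur before LOGOUT
3. Check actual order of events for order-service
4. Result: Invalid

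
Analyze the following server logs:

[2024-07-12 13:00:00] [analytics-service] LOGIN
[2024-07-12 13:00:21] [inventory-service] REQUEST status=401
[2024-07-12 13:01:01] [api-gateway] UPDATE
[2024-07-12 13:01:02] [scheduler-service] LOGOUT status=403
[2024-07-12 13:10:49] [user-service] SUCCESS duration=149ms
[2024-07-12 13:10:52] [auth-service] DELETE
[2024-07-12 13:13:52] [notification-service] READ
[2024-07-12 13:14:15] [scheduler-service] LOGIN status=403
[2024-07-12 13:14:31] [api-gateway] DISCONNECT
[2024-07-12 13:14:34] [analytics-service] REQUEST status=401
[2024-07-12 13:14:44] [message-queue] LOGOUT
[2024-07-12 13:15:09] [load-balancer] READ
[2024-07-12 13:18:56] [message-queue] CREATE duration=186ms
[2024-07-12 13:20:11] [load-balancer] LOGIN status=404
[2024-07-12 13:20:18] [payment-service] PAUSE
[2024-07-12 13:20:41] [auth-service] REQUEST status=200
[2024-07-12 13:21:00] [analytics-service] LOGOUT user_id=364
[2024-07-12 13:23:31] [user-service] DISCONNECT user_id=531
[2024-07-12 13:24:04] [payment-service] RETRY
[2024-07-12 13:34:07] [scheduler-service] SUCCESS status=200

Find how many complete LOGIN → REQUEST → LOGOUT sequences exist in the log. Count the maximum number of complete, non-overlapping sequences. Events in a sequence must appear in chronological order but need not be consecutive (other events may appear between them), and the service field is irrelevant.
3

To count sequences:

1. Look for pattern: LOGIN → REQUEST → LOGOUT
2. Greedily scan the log in chronological order, matching each sequence element in turn (ignoring service)
3. Each time the full pattern completes, increment the count and restart matching from the next event
4. Complete non-overlapping sequences found: 3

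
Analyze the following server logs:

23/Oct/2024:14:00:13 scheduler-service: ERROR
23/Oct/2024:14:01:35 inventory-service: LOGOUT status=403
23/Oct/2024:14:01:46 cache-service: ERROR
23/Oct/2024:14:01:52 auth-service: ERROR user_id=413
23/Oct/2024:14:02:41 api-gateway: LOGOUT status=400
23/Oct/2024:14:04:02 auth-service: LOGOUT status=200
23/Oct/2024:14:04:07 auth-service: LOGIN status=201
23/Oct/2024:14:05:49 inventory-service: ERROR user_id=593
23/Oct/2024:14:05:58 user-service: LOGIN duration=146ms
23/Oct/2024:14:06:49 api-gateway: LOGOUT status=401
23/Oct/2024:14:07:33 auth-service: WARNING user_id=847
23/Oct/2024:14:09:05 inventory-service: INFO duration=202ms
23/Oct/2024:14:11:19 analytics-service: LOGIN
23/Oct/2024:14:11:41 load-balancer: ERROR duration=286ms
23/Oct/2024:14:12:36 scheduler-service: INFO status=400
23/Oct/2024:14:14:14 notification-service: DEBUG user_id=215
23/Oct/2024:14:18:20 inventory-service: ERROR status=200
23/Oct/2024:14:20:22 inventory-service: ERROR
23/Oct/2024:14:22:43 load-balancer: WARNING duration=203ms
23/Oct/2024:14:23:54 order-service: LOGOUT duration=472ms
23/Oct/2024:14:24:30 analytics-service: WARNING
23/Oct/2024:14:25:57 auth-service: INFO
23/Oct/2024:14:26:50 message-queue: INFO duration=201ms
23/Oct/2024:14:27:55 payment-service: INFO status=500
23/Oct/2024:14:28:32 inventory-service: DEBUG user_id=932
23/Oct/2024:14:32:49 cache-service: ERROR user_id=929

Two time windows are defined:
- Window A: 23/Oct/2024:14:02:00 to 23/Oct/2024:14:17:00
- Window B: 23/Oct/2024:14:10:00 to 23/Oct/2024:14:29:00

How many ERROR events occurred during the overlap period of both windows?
1

To find overlap events:

1. Window A: 23/Oct/2024:14:02:00 to 23/Oct/2024:14:17:00
2. Window B: 23/Oct/2024:14:10:00 to 23/Oct/2024:14:29:00
3. Overlap period: 23/Oct/2024:14:10:00 to 23/Oct/2024:14:17:00
4. Count ERROR events in overlap: 1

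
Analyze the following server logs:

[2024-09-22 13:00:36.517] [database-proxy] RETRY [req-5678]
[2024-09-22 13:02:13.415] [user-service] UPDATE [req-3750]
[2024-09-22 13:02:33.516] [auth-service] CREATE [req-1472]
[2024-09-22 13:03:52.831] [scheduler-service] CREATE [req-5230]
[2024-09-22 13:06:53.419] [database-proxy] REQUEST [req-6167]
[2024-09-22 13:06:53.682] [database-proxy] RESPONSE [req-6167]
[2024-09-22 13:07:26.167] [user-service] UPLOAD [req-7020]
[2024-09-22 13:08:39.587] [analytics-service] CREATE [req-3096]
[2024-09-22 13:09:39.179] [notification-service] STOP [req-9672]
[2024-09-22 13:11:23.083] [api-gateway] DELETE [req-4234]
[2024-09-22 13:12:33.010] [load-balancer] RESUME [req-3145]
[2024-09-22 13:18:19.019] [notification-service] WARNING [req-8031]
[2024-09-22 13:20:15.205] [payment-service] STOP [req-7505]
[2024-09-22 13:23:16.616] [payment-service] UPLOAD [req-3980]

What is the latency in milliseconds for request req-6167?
263

To calculate latency:

1. Find REQUEST with id req-6167: 2024-09-22 13:06:53.419
2. Find RESPONSE with id req-6167: 2024-09-22 13:06:53.682
3. Latency: 2024-09-22 13:06:53.682 - 2024-09-22 13:06:53.419 = 263ms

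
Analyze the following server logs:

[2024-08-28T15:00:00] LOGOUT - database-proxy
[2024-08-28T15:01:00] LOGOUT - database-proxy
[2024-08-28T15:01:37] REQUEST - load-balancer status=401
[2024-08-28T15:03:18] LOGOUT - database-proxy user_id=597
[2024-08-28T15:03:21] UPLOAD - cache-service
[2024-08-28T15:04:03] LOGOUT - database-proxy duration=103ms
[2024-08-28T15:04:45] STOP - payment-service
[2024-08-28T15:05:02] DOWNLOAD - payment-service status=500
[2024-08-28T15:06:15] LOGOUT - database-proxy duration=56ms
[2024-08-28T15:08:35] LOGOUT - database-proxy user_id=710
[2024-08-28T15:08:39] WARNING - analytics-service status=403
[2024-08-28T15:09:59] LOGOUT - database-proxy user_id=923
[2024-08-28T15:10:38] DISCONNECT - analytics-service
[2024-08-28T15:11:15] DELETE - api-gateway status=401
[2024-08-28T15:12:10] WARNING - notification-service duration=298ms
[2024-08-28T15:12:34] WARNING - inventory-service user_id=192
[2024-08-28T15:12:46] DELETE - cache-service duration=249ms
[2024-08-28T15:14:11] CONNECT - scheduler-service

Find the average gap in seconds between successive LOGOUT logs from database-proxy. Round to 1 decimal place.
99.8

To calculate average interval:

1. Find all LOGOUT events for database-proxy in order
2. Calculate time gaps between consecutive events
3. Compute mean of gaps: 599 / 6 = 99.8 seconds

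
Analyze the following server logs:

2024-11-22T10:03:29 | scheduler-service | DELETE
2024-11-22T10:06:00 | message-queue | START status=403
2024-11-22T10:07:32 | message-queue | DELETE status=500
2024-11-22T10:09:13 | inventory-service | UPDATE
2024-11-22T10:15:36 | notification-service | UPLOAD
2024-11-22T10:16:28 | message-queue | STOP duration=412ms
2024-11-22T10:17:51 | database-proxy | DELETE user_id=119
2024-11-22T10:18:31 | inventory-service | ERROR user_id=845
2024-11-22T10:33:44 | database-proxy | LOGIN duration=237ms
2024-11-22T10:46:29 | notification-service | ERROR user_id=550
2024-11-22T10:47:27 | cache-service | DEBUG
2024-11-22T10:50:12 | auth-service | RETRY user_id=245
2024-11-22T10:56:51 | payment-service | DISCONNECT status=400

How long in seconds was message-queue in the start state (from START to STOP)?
628

To calculate state duration:

1. Find START event for message-queue: 2024-11-22T10:06:00
2. Find STOP event for message-queue: 2024-11-22T10:16:28
3. Calculate duration: 2024-11-22T10:16:28 - 2024-11-22T10:06:00 = 628 seconds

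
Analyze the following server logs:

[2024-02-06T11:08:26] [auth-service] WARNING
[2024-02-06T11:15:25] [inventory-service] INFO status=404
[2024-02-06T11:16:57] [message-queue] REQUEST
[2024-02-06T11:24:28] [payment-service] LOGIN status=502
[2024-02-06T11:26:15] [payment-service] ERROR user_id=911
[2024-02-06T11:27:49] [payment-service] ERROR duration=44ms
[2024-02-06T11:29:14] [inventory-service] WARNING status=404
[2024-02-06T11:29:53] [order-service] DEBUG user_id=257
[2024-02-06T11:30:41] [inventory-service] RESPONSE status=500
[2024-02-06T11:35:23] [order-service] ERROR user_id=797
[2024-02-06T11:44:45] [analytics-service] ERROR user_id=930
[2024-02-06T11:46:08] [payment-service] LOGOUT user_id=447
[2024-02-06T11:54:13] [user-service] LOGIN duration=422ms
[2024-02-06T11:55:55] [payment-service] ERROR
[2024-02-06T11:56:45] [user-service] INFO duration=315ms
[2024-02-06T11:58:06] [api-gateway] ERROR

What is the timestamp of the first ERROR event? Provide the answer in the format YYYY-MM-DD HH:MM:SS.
2024-02-06 11:26:15

To find the first event:

1. Filter for all ERROR events
2. Sort by timestamp
3. Select the first one
4. Timestamp: 2024-02-06 11:26:15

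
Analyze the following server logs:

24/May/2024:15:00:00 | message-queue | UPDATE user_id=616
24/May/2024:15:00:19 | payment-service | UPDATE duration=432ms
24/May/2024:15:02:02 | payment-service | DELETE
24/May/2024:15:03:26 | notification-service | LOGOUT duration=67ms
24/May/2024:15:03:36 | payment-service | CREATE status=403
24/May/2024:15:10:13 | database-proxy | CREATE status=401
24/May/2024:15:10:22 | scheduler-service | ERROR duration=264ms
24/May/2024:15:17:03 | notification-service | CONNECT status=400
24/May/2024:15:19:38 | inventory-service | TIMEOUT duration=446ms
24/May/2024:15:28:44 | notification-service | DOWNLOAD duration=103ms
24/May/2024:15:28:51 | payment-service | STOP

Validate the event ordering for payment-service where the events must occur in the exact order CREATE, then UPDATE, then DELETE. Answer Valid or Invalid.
Invalid

To validate ordering:

1. Required order: CREATE → UPDATE → DELETE
2. Rule: the events must occur in the exact order CREATE, then UPDATE, then DELETE
3. Check actual order of events for payment-service
4. Result: Invalid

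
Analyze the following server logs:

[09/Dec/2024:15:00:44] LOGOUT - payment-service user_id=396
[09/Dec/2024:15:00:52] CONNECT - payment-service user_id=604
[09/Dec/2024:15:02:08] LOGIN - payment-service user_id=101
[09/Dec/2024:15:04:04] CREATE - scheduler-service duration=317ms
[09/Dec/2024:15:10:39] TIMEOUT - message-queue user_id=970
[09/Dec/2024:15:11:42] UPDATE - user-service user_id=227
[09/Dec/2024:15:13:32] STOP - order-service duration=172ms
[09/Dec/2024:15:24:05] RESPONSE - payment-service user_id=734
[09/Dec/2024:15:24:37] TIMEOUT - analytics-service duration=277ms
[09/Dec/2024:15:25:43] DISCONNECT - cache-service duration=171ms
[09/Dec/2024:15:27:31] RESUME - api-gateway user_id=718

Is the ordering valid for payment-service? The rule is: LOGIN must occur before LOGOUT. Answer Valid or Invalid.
Invalid

To validate ordering:

1. Required order: LOGIN → LOGOUT
2. Rule: LOGIN must occur before LOGOUT
3. Check actual order of events for payment-service
4. Result: Invalid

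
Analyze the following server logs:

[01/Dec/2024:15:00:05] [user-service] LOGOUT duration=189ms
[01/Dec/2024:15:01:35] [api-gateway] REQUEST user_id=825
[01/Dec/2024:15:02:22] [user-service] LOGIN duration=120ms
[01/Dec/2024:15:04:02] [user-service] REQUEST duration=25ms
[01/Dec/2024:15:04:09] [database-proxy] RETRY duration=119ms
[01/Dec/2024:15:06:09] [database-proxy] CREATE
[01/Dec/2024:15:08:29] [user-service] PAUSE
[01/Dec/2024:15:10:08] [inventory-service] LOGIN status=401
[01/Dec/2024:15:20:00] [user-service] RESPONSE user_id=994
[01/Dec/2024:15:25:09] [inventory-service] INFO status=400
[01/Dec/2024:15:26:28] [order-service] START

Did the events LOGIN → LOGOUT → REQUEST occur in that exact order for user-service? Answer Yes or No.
No

To verify sequence order:

1. Find all events in sequence LOGIN → LOGOUT → REQUEST for user-service
2. Extract their timestamps
3. Check if timestamps are in ascending order
4. Result: No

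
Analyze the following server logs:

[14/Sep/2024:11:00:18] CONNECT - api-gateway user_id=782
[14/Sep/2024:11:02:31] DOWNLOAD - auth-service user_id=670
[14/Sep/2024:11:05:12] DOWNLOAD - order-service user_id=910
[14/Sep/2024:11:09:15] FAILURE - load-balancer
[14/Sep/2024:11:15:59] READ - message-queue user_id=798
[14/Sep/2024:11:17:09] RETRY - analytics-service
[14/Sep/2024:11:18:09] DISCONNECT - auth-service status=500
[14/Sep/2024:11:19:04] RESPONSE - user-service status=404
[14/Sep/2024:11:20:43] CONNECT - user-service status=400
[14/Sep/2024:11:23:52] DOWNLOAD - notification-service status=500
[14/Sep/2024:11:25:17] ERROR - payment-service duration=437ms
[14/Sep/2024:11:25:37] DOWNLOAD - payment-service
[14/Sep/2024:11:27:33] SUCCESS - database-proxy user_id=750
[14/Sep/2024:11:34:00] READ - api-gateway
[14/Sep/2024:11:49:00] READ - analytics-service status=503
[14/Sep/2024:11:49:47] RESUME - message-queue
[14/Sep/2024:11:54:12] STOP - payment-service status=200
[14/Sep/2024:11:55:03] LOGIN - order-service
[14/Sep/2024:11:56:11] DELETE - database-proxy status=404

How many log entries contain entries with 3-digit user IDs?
5

To find matching entries:

1. Pattern to match: entries with 3-digit user IDs
2. Scan each log entry for the pattern
3. Count matches: 5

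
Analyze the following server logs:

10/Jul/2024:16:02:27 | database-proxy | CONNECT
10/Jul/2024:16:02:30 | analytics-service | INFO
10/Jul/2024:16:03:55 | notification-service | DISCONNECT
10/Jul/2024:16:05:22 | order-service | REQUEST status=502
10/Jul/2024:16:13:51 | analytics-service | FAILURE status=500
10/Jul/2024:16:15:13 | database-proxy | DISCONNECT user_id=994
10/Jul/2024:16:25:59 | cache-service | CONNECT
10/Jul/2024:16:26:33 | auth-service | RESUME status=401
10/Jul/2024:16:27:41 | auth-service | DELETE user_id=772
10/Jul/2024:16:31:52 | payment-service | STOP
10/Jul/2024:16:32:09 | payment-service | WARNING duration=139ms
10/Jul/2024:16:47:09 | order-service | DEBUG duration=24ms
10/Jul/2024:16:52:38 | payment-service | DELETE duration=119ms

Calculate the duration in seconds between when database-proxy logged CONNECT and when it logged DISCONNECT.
766

To find the time between events:

1. Locate the first CONNECT event for database-proxy: 10/Jul/2024:16:02:27
2. Locate the first DISCONNECT event for database-proxy: 10/Jul/2024:16:15:13
3. Calculate the difference: 10/Jul/2024:16:15:13 - 10/Jul/2024:16:02:27 = 766 seconds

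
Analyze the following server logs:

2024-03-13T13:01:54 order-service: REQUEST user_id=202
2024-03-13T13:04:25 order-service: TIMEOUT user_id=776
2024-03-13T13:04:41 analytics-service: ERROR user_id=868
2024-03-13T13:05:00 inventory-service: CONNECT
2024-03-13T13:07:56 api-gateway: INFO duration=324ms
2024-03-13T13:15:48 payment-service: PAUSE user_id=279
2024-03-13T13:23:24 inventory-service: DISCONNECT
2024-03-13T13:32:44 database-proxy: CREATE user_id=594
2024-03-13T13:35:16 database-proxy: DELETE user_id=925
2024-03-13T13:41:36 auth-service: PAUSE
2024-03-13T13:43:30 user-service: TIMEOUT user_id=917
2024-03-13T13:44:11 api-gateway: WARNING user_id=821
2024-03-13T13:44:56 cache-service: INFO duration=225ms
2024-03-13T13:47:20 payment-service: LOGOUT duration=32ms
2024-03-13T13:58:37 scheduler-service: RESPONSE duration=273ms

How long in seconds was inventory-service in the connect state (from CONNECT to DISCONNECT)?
1104

To calculate state duration:

1. Find CONNECT event for inventory-service: 2024-03-13T13:05:00
2. Find DISCONNECT event for inventory-service: 2024-03-13T13:23:24
3. Calculate duration: 2024-03-13T13:23:24 - 2024-03-13T13:05:00 = 1104 seconds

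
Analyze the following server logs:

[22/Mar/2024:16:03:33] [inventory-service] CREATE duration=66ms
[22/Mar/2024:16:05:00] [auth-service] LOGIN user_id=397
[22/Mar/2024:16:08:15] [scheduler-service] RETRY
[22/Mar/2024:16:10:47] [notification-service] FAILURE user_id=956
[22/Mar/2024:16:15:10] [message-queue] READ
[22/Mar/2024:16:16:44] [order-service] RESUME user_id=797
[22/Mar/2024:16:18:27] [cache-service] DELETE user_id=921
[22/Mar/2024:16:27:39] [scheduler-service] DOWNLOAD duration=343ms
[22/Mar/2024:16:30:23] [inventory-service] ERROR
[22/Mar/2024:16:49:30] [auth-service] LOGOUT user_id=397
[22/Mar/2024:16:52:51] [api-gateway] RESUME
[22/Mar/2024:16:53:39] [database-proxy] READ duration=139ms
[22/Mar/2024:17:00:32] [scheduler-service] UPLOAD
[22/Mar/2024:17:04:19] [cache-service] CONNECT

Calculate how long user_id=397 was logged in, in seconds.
2670

To calculate session duration:

1. Find LOGIN event for user_id=397: 22/Mar/2024:16:05:00
2. Find LOGOUT event for user_id=397: 22/Mar/2024:16:49:30
3. Session duration: 22/Mar/2024:16:49:30 - 22/Mar/2024:16:05:00 = 2670 seconds (44 minutes)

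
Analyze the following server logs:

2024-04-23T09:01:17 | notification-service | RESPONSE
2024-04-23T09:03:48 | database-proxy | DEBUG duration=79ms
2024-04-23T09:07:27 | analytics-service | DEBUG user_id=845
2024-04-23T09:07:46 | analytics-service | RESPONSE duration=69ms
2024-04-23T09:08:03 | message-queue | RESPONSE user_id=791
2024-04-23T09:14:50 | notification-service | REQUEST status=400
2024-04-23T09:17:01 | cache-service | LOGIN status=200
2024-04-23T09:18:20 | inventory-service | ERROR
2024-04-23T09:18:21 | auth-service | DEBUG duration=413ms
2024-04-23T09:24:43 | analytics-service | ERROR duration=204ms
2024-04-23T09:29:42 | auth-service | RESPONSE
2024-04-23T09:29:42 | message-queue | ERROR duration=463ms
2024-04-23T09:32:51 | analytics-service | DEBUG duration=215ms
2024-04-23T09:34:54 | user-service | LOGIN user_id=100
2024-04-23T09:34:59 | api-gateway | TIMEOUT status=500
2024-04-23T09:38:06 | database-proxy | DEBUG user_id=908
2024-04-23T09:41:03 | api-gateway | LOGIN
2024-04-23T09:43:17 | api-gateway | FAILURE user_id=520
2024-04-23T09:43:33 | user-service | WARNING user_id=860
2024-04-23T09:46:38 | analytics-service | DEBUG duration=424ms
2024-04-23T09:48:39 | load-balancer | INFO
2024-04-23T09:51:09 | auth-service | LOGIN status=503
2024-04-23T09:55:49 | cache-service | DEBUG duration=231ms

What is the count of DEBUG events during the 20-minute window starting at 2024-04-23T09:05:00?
2

To count events in the time window:

1. Window boundaries: 2024-04-23T09:05:00 to 2024-04-23T09:25:00
2. Filter for DEBUG events within this window
3. Count matching events: 2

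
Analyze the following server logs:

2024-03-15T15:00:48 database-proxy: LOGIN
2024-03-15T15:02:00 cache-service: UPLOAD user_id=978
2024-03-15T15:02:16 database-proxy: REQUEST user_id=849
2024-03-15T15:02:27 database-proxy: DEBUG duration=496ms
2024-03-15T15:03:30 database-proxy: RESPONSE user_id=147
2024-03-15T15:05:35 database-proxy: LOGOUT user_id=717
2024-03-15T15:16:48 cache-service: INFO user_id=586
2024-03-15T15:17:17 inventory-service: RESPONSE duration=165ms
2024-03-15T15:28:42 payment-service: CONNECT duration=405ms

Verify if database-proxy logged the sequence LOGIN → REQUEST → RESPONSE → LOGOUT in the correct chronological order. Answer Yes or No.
Yes

To verify sequence order:

1. Find all events in sequence LOGIN → REQUEST → RESPONSE → LOGOUT for database-proxy
2. Extract their timestamps
3. Check if timestamps are in ascending order
4. Result: Yes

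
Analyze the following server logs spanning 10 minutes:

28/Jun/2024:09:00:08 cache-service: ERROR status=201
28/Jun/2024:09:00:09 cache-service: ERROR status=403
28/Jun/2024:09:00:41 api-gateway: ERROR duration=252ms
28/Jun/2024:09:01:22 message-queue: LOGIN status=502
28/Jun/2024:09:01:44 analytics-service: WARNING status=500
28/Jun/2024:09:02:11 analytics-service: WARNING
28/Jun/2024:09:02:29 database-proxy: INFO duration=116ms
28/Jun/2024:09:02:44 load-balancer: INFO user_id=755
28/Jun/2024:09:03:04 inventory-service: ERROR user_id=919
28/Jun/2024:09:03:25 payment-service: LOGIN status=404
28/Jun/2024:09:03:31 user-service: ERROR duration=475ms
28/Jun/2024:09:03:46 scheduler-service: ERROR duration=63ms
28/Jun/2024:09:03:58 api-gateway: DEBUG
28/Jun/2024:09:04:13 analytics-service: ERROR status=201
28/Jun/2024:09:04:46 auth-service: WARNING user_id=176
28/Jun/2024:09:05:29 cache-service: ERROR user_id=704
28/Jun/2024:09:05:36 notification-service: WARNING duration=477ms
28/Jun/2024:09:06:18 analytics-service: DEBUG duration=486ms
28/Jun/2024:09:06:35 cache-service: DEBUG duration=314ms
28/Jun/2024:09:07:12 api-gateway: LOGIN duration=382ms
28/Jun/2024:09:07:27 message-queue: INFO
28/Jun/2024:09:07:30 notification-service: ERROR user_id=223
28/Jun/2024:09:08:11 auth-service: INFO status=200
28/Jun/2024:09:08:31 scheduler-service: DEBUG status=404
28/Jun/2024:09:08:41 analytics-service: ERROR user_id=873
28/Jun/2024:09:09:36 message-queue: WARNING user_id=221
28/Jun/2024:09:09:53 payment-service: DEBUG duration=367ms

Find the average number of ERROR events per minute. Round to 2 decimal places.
1.0

To calculate the rate:

1. Count total ERROR events: 10
2. Total time period: 10 minutes
3. Rate = 10 / 10 = 1.0 events per minute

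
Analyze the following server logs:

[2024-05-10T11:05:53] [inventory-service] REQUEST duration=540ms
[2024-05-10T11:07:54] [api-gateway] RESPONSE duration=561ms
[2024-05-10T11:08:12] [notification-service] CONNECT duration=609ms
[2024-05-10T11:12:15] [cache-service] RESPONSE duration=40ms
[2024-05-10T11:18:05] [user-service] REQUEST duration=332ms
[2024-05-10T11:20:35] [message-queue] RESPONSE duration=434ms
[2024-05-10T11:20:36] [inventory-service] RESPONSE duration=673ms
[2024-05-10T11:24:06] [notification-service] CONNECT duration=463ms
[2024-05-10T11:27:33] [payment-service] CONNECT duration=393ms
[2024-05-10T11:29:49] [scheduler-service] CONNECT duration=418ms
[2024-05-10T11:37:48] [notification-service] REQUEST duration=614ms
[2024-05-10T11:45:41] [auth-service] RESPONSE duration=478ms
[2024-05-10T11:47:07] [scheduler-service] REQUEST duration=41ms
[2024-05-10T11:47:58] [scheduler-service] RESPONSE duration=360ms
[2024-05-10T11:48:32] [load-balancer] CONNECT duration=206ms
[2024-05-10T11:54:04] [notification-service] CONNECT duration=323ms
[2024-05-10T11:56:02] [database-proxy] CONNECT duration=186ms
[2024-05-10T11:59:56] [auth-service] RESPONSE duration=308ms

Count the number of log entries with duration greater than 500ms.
5

To count timeouts:

1. Threshold: 500ms
2. Extract duration from each log entry
3. Count entries where duration > 500
4. Timeout count: 5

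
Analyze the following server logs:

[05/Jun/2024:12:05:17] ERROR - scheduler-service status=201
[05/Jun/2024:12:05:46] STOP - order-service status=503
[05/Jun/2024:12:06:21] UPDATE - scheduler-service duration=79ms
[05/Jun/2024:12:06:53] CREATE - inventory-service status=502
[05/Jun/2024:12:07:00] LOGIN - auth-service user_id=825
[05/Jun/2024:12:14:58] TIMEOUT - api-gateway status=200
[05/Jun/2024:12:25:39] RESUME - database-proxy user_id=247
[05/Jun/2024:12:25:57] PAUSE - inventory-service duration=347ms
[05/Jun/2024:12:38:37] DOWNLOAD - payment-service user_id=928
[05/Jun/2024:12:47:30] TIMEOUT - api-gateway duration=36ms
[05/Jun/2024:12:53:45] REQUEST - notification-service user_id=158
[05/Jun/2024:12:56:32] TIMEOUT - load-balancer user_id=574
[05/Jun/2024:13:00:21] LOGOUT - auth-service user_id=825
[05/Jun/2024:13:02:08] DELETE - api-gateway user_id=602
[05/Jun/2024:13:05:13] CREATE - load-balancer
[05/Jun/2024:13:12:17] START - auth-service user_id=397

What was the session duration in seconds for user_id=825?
3201

To calculate session duration:

1. Find LOGIN event for user_id=825: 05/Jun/2024:12:07:00
2. Find LOGOUT event for user_id=825: 05/Jun/2024:13:00:21
3. Session duration: 05/Jun/2024:13:00:21 - 05/Jun/2024:12:07:00 = 3201 seconds (53 minutes)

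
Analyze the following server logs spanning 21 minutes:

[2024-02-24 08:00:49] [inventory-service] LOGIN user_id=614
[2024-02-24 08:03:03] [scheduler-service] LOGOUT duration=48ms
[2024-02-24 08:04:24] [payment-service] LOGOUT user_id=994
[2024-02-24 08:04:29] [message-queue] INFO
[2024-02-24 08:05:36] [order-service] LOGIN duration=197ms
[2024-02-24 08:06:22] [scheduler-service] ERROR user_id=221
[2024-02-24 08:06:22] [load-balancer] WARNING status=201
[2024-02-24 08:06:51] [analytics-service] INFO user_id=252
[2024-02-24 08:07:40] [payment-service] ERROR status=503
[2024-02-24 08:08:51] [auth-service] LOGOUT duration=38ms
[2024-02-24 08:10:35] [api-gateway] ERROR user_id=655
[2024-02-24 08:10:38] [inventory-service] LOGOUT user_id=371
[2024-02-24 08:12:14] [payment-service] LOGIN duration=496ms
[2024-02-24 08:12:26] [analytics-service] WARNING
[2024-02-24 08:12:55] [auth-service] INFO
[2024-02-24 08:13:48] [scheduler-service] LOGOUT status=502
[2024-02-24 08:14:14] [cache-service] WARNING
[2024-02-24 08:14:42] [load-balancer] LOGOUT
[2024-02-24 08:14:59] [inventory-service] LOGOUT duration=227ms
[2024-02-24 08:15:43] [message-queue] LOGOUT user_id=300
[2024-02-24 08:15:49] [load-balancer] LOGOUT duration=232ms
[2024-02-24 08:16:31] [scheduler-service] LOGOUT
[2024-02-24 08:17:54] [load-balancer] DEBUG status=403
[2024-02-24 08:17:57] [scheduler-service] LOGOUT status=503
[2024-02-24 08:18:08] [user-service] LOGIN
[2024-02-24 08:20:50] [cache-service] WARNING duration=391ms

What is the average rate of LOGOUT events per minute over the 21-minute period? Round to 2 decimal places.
0.52

To calculate the rate:

1. Count total LOGOUT events: 11
2. Total time period: 21 minutes
3. Rate = 11 / 21 = 0.52 events per minute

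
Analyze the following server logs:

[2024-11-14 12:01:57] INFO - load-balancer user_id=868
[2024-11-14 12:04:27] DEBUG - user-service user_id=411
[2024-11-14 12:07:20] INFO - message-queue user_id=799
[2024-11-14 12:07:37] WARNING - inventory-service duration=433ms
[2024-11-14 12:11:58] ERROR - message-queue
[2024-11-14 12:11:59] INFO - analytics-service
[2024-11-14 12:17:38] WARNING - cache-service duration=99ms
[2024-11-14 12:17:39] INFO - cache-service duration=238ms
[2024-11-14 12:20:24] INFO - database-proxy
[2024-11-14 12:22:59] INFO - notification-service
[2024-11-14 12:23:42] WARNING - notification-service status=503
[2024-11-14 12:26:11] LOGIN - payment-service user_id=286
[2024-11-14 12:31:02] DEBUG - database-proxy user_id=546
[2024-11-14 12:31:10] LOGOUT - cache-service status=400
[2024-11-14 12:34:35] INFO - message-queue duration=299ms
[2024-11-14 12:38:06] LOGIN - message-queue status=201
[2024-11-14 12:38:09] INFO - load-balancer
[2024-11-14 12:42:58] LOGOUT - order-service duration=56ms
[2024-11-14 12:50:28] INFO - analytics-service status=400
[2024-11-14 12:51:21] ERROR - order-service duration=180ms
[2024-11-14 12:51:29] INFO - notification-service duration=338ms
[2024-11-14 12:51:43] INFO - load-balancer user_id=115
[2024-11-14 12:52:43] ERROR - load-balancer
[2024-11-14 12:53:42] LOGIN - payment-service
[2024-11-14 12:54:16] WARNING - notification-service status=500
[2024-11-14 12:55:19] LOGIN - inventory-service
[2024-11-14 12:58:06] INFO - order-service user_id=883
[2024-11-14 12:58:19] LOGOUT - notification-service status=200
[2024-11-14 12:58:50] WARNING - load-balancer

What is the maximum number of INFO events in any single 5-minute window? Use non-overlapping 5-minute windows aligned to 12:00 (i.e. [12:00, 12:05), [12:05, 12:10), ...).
3

To find the burst window:

1. Divide the log period into non-overlapping 5-minute windows starting at 12:00
2. Count INFO events in each window
3. Find the window with maximum count
4. Maximum events in a window: 3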